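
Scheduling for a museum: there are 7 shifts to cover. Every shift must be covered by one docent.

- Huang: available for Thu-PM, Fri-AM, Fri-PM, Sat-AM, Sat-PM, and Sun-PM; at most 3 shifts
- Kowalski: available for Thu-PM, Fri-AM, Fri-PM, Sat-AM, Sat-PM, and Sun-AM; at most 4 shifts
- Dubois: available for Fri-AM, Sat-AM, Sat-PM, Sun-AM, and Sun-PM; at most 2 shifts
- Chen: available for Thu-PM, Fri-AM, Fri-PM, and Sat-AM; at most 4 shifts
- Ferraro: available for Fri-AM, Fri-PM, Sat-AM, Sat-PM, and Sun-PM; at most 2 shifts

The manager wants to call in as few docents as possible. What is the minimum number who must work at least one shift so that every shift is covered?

2

7 slots to fill and no one can take more than 4, so at least ⌈7/4⌉ = 2 docents are needed.
Huang and Kowalski alone can cover everything: Thu-PM→Huang, Fri-AM→Huang, Fri-PM→Kowalski, Sat-AM→Kowalski, Sat-PM→Kowalski, Sun-AM→Kowalski, Sun-PM→Huang.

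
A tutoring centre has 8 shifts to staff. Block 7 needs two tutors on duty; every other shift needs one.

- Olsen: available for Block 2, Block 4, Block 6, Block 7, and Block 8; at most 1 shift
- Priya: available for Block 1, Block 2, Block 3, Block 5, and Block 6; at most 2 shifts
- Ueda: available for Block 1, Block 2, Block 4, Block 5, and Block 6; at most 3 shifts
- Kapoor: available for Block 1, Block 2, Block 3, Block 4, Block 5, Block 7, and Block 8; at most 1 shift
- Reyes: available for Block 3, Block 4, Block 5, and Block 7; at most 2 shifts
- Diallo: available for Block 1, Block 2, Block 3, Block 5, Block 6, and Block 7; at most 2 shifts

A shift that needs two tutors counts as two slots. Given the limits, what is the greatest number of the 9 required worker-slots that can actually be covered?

Total capacity across all tutors is 1+2+3+1+2+2 = 11, and 9 slots are needed, so at most 9 can be filled.
An assignment achieving 9: Block 1→Priya, Block 2→Ueda, Block 3→Priya, Block 4→Ueda, Block 5→Reyes, Block 6→Ueda, Block 7→Kapoor+Reyes, Block 8→Olsen.
Loads: Olsen 1/1, Priya 2/2, Ueda 3/3, Kapoor 1/1, Reyes 2/2, Diallo 0/2.

9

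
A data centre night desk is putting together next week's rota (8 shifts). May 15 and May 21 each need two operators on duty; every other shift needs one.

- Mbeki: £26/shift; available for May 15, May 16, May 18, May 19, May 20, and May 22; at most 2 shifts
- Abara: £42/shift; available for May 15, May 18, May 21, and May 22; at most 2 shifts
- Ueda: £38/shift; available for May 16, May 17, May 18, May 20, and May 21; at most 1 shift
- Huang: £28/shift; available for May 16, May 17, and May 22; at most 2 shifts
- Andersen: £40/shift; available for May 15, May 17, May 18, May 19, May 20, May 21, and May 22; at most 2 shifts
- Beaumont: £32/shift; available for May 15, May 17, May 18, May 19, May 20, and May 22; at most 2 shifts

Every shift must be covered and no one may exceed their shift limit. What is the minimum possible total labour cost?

Picking the cheapest available operator for each shift independently would cost £294, but that ignores the shift limits.
An optimal schedule: May 15→Andersen+Abara, May 16→Mbeki, May 17→Huang, May 18→Beaumont, May 19→Mbeki, May 20→Beaumont, May 21→Ueda+Andersen, May 22→Huang.
Total: 40 + 42 + 26 + 28 + 32 + 26 + 32 + 38 + 40 + 28 = £332.

£332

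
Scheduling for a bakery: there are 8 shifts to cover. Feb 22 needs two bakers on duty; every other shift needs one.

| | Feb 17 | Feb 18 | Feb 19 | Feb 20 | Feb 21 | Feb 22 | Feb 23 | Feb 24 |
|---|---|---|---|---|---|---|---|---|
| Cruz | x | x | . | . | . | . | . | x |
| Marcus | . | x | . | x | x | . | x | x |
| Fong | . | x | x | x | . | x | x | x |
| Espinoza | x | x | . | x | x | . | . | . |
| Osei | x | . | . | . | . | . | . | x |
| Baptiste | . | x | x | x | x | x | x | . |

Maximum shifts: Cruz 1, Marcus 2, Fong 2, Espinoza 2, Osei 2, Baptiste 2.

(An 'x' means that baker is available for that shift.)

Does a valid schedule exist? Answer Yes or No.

Feb 22 can only be covered by Fong and Baptiste, so that assignment is forced.
One valid schedule: Feb 17→Cruz, Feb 18→Espinoza, Feb 19→Fong, Feb 20→Espinoza, Feb 21→Marcus, Feb 22→Fong+Baptiste, Feb 23→Marcus, Feb 24→Osei.
Loads: Cruz 1/1, Marcus 2/2, Fong 2/2, Espinoza 2/2, Osei 1/2, Baptiste 1/2 — all within limits.

Yes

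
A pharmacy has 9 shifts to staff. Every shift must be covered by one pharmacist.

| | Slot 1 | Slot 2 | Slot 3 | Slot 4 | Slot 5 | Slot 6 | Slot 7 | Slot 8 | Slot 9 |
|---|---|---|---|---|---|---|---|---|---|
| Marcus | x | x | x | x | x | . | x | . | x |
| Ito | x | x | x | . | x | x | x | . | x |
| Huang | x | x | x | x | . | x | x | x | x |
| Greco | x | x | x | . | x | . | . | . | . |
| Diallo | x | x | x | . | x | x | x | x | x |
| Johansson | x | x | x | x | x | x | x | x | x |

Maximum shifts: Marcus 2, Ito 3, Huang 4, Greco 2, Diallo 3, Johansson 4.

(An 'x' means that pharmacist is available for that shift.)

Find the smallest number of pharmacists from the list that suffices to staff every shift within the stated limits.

3

9 slots to fill and no one can take more than 4, so at least ⌈9/4⌉ = 3 pharmacists are needed.
Marcus, Ito, and Huang alone can cover everything: Slot 1→Ito, Slot 2→Ito, Slot 3→Huang, Slot 4→Marcus, Slot 5→Marcus, Slot 6→Ito, Slot 7→Huang, Slot 8→Huang, Slot 9→Huang.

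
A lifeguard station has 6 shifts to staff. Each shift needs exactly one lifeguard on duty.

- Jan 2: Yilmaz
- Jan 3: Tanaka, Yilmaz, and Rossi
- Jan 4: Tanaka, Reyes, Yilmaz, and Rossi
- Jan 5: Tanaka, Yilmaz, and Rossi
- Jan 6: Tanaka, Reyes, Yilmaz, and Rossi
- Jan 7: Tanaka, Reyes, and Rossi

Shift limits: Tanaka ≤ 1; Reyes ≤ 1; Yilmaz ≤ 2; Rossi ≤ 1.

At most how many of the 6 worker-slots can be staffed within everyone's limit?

Total capacity across all lifeguards is 1+1+2+1 = 5, and 6 slots are needed, so at most 5 can be filled.
An assignment achieving 5: Jan 2→Yilmaz, Jan 3→Tanaka, Jan 4→Rossi, Jan 5→Yilmaz, Jan 7→Reyes.
Loads: Tanaka 1/1, Reyes 1/1, Yilmaz 2/2, Rossi 1/1.

5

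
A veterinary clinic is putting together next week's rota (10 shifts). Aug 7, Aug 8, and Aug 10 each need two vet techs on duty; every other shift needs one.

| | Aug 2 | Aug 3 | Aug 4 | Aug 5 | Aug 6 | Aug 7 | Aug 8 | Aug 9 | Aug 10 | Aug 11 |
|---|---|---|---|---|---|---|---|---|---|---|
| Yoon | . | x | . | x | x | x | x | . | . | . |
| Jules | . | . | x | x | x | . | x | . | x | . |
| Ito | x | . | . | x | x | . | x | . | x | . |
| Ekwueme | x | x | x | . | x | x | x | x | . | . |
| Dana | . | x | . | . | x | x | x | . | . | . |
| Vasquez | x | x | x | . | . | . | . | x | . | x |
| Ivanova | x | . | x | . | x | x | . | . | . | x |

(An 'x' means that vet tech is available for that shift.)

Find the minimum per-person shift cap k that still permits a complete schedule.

With 7 vet techs and 13 worker-slots to fill, someone must work at least ⌈13/7⌉ = 2 shifts, so k ≥ 2.
k = 2 works: Aug 2→Ito, Aug 3→Yoon, Aug 4→Jules, Aug 5→Yoon, Aug 6→Ivanova, Aug 7→Dana+Ivanova, Aug 8→Ekwueme+Dana, Aug 9→Ekwueme, Aug 10→Jules+Ito, Aug 11→Vasquez.
Loads: Yoon 2, Jules 2, Ito 2, Ekwueme 2, Dana 2, Vasquez 1, Ivanova 2 — all ≤ 2.

2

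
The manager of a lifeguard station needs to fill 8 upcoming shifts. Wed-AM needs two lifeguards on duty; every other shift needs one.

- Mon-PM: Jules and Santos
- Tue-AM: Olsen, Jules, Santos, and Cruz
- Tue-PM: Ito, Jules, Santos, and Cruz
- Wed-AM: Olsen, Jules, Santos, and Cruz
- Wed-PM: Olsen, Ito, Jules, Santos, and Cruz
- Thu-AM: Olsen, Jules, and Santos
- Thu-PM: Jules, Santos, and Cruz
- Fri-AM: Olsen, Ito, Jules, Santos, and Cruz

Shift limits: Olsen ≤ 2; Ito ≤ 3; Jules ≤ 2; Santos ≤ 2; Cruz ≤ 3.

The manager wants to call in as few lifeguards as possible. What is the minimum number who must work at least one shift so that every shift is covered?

9 slots to fill and no one can take more than 3, so at least ⌈9/3⌉ = 3 lifeguards are needed.
Any 3 lifeguards together have capacity at most 3+3+2 = 8 < 9 slots, so 3 can never suffice.
Olsen, Ito, Jules, and Santos alone can cover everything: Mon-PM→Jules, Tue-AM→Olsen, Tue-PM→Ito, Wed-AM→Olsen+Santos, Wed-PM→Ito, Thu-AM→Santos, Thu-PM→Jules, Fri-AM→Ito.

4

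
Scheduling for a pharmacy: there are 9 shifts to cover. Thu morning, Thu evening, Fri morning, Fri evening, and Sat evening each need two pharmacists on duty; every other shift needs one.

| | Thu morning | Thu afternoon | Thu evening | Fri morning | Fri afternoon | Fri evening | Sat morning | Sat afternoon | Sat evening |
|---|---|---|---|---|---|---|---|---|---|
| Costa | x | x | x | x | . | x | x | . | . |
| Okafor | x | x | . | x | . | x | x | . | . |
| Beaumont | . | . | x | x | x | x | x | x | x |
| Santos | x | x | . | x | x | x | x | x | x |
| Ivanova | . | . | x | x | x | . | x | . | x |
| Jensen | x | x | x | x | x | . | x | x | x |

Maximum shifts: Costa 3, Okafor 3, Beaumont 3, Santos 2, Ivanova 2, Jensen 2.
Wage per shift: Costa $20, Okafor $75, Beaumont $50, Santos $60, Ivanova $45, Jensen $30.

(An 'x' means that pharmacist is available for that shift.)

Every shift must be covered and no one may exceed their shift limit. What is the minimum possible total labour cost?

Picking the cheapest available pharmacist for each shift independently would cost $395, but that ignores the shift limits.
An optimal schedule: Thu morning→Costa+Santos, Thu afternoon→Costa, Thu evening→Costa+Ivanova, Fri morning→Beaumont+Okafor, Fri afternoon→Jensen, Fri evening→Beaumont+Santos, Sat morning→Okafor, Sat afternoon→Jensen, Sat evening→Ivanova+Beaumont.
Total: 20 + 60 + 20 + 20 + 45 + 50 + 75 + 30 + 50 + 60 + 75 + 30 + 45 + 50 = $630.

$630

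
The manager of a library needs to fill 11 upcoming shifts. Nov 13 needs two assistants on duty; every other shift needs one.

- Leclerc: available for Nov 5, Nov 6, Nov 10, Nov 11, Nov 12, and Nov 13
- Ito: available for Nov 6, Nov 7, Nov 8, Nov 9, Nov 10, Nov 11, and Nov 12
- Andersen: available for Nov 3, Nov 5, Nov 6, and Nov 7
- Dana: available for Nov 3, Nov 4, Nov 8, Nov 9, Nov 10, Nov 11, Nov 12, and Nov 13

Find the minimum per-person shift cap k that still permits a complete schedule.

With 4 assistants and 12 worker-slots to fill, someone must work at least ⌈12/4⌉ = 3 shifts, so k ≥ 3.
k = 3 works: Nov 3→Andersen, Nov 4→Dana, Nov 5→Leclerc, Nov 6→Andersen, Nov 7→Andersen, Nov 8→Ito, Nov 9→Ito, Nov 10→Leclerc, Nov 11→Ito, Nov 12→Dana, Nov 13→Leclerc+Dana.
Loads: Leclerc 3, Ito 3, Andersen 3, Dana 3 — all ≤ 3.

3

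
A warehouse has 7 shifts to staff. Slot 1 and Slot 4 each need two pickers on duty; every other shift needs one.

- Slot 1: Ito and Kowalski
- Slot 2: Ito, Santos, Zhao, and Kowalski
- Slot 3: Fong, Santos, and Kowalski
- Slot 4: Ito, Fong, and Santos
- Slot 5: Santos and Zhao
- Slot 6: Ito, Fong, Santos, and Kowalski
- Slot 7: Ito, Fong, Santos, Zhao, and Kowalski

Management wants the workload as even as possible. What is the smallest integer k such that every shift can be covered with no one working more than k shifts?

2

With 5 pickers and 9 worker-slots to fill, someone must work at least ⌈9/5⌉ = 2 shifts, so k ≥ 2.
k = 2 works: Slot 1→Ito+Kowalski, Slot 2→Santos, Slot 3→Fong, Slot 4→Ito+Fong, Slot 5→Santos, Slot 6→Kowalski, Slot 7→Zhao.
Loads: Ito 2, Fong 2, Santos 2, Zhao 1, Kowalski 2 — all ≤ 2.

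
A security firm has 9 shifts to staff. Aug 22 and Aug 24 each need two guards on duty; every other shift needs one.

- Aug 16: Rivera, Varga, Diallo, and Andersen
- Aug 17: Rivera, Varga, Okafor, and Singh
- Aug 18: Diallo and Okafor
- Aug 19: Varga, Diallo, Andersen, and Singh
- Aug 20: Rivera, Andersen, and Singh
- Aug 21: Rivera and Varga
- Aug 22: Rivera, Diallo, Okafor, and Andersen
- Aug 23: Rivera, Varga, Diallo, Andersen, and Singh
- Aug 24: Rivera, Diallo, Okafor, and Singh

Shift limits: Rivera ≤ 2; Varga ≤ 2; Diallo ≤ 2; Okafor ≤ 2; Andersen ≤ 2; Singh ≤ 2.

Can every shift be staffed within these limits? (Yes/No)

One valid schedule: Aug 16→Varga, Aug 17→Varga, Aug 18→Diallo, Aug 19→Diallo, Aug 20→Rivera, Aug 21→Rivera, Aug 22→Okafor+Andersen, Aug 23→Andersen, Aug 24→Okafor+Singh.
Loads: Rivera 2/2, Varga 2/2, Diallo 2/2, Okafor 2/2, Andersen 2/2, Singh 1/2 — all within limits.

Yes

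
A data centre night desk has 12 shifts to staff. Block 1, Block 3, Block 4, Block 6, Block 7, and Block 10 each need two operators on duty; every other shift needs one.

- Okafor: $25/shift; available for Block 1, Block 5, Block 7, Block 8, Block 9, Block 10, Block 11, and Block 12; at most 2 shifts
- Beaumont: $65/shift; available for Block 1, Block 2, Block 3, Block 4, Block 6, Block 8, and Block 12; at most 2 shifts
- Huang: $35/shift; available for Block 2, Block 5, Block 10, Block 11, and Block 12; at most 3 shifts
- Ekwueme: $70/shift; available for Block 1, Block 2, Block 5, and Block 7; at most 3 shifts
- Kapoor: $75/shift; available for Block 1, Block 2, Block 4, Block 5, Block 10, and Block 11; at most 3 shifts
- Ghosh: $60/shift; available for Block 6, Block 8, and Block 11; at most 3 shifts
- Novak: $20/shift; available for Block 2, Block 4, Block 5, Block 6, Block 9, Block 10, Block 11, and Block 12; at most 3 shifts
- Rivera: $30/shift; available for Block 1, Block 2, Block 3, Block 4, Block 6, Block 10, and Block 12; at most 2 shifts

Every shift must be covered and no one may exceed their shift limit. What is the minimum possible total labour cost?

$795

Block 3 can only be covered by Beaumont and Rivera, so that assignment is forced.
Block 7 can only be covered by Okafor and Ekwueme, so that assignment is forced.
Picking the cheapest available operator for each shift independently would cost $515, but that ignores the shift limits.
An optimal schedule: Block 1→Beaumont+Ekwueme, Block 2→Ekwueme, Block 3→Rivera+Beaumont, Block 4→Novak+Rivera, Block 5→Huang, Block 6→Novak+Ghosh, Block 7→Okafor+Ekwueme, Block 8→Ghosh, Block 9→Novak, Block 10→Okafor+Huang, Block 11→Ghosh, Block 12→Huang.
Total: 65 + 70 + 70 + 30 + 65 + 20 + 30 + 35 + 20 + 60 + 25 + 70 + 60 + 20 + 25 + 35 + 60 + 35 = $795.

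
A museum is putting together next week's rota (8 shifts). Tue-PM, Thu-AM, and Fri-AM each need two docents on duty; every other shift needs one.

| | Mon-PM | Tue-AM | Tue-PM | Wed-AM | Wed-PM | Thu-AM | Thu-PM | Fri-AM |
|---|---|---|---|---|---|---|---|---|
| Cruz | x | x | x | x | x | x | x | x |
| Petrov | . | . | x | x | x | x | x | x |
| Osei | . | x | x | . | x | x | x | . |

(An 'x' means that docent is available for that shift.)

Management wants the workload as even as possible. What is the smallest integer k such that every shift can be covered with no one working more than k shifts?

4

With 3 docents and 11 worker-slots to fill, someone must work at least ⌈11/3⌉ = 4 shifts, so k ≥ 4.
k = 4 works: Mon-PM→Cruz, Tue-AM→Cruz, Tue-PM→Petrov+Osei, Wed-AM→Cruz, Wed-PM→Petrov, Thu-AM→Petrov+Osei, Thu-PM→Osei, Fri-AM→Cruz+Petrov.
Loads: Cruz 4, Petrov 4, Osei 3 — all ≤ 4.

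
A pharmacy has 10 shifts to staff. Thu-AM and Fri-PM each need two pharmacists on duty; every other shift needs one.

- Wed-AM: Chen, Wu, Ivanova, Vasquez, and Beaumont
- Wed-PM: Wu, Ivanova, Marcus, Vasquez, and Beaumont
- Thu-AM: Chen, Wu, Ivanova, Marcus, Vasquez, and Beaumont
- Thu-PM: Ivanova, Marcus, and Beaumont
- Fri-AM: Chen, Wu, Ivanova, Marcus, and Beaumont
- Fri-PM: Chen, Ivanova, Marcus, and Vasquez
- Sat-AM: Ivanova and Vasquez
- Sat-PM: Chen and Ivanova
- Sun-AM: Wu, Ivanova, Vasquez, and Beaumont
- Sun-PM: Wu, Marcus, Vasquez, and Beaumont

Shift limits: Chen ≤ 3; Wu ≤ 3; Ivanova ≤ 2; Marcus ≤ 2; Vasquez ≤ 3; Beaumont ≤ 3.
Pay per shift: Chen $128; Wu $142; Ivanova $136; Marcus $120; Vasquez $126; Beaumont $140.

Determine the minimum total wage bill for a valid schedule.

$1554

Picking the cheapest available pharmacist for each shift independently would cost $1478, but that ignores the shift limits.
An optimal schedule: Wed-AM→Vasquez, Wed-PM→Ivanova, Thu-AM→Chen+Beaumont, Thu-PM→Marcus, Fri-AM→Beaumont, Fri-PM→Chen+Ivanova, Sat-AM→Vasquez, Sat-PM→Chen, Sun-AM→Vasquez, Sun-PM→Marcus.
Total: 126 + 136 + 128 + 140 + 120 + 140 + 128 + 136 + 126 + 128 + 126 + 120 = $1554.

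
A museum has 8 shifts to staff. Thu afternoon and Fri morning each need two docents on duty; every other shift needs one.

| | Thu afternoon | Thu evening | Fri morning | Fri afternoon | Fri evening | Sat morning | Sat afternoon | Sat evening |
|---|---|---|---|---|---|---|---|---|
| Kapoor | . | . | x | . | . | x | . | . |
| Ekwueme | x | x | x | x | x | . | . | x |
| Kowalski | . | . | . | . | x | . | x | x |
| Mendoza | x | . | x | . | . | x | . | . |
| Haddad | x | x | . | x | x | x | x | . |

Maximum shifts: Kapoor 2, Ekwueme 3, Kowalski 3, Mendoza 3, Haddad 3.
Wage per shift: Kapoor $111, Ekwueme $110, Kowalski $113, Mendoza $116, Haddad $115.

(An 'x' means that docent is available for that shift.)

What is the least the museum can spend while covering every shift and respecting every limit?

$1121

Picking the cheapest available docent for each shift independently would cost $1110, but that ignores the shift limits.
An optimal schedule: Thu afternoon→Ekwueme+Haddad, Thu evening→Ekwueme, Fri morning→Ekwueme+Kapoor, Fri afternoon→Haddad, Fri evening→Kowalski, Sat morning→Kapoor, Sat afternoon→Kowalski, Sat evening→Kowalski.
Total: 110 + 115 + 110 + 110 + 111 + 115 + 113 + 111 + 113 + 113 = $1121.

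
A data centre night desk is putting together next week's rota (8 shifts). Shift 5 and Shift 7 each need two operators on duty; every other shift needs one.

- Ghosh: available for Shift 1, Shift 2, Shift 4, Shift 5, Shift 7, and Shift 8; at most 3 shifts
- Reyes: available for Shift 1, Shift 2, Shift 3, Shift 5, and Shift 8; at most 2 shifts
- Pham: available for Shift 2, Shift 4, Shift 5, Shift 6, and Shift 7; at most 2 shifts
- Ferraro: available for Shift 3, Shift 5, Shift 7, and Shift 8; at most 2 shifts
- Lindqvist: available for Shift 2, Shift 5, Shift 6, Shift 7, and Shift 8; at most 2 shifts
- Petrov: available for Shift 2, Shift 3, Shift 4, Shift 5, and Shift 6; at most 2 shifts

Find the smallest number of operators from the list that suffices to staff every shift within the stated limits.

5

10 slots to fill and no one can take more than 3, so at least ⌈10/3⌉ = 4 operators are needed.
Any 4 operators together have capacity at most 3+2+2+2 = 9 < 10 slots, so 4 can never suffice.
Ghosh, Reyes, Pham, Ferraro, and Lindqvist alone can cover everything: Shift 1→Ghosh, Shift 2→Ghosh, Shift 3→Reyes, Shift 4→Ghosh, Shift 5→Ferraro+Lindqvist, Shift 6→Pham, Shift 7→Pham+Ferraro, Shift 8→Reyes.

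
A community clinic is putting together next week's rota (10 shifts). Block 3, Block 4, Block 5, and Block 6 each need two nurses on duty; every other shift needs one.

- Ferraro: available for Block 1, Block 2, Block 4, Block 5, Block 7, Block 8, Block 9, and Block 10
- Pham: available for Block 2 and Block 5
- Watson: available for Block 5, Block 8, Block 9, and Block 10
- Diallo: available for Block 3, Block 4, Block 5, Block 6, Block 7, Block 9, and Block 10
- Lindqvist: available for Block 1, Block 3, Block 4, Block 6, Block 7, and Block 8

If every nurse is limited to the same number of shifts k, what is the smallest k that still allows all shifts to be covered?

With 5 nurses and 14 worker-slots to fill, someone must work at least ⌈14/5⌉ = 3 shifts, so k ≥ 3.
k = 3 works: Block 1→Ferraro, Block 2→Pham, Block 3→Diallo+Lindqvist, Block 4→Ferraro+Diallo, Block 5→Pham+Watson, Block 6→Diallo+Lindqvist, Block 7→Ferraro, Block 8→Lindqvist, Block 9→Watson, Block 10→Watson.
Loads: Ferraro 3, Pham 2, Watson 3, Diallo 3, Lindqvist 3 — all ≤ 3.

3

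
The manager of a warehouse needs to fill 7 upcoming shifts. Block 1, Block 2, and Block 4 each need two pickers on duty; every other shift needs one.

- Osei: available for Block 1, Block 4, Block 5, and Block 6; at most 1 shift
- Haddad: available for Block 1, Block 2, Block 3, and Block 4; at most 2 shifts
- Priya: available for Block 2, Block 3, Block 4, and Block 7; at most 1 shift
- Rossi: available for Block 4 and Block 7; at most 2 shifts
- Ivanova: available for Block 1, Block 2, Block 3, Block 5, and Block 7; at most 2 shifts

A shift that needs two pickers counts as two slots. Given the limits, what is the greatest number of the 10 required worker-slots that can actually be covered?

8

Total capacity across all pickers is 1+2+1+2+2 = 8, and 10 slots are needed, so at most 8 can be filled.
An assignment achieving 8: Block 1→Haddad+Ivanova, Block 2→Haddad+Priya, Block 4→Rossi, Block 5→Ivanova, Block 6→Osei, Block 7→Rossi.
Loads: Osei 1/1, Haddad 2/2, Priya 1/1, Rossi 2/2, Ivanova 2/2.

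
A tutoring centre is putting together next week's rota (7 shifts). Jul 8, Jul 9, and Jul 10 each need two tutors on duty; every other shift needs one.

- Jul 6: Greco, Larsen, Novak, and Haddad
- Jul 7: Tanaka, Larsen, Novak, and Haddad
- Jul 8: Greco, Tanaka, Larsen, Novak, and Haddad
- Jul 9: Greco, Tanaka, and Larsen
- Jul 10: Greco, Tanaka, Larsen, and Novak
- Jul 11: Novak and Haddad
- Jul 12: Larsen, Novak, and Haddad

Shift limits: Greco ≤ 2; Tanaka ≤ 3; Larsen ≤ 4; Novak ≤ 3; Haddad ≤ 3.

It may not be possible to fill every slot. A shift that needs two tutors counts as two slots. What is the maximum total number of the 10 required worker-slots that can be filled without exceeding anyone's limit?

10

Total capacity across all tutors is 2+3+4+3+3 = 15, and 10 slots are needed, so at most 10 can be filled.
An assignment achieving 10: Jul 6→Greco, Jul 7→Tanaka, Jul 8→Larsen+Novak, Jul 9→Greco+Tanaka, Jul 10→Tanaka+Larsen, Jul 11→Novak, Jul 12→Larsen.
Loads: Greco 2/2, Tanaka 3/3, Larsen 3/4, Novak 2/3, Haddad 0/3.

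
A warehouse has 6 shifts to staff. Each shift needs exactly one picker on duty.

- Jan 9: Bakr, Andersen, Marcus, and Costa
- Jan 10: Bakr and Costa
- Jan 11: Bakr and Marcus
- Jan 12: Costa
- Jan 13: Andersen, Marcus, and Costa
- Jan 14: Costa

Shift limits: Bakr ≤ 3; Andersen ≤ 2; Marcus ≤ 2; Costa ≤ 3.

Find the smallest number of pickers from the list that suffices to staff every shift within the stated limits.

2

6 slots to fill and no one can take more than 3, so at least ⌈6/3⌉ = 2 pickers are needed.
Bakr and Costa alone can cover everything: Jan 9→Bakr, Jan 10→Bakr, Jan 11→Bakr, Jan 12→Costa, Jan 13→Costa, Jan 14→Costa.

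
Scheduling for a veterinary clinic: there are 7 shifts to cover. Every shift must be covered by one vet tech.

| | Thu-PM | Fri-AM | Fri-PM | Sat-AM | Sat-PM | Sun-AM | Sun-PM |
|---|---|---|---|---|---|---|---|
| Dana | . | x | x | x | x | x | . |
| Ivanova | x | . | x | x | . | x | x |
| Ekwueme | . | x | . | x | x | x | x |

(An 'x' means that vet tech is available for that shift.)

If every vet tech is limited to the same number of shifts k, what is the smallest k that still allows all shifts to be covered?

3

With 3 vet techs and 7 worker-slots to fill, someone must work at least ⌈7/3⌉ = 3 shifts, so k ≥ 3.
k = 3 works: Thu-PM→Ivanova, Fri-AM→Dana, Fri-PM→Dana, Sat-AM→Ivanova, Sat-PM→Dana, Sun-AM→Ekwueme, Sun-PM→Ivanova.
Loads: Dana 3, Ivanova 3, Ekwueme 1 — all ≤ 3.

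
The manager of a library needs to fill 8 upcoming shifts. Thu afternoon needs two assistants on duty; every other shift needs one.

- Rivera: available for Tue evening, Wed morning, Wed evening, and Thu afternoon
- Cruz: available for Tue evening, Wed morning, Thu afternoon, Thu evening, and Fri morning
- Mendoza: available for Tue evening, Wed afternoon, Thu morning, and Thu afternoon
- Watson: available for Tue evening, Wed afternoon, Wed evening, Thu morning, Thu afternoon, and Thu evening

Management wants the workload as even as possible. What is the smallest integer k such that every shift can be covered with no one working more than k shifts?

3

With 4 assistants and 9 worker-slots to fill, someone must work at least ⌈9/4⌉ = 3 shifts, so k ≥ 3.
k = 3 works: Tue evening→Rivera, Wed morning→Rivera, Wed afternoon→Mendoza, Wed evening→Rivera, Thu morning→Mendoza, Thu afternoon→Cruz+Mendoza, Thu evening→Cruz, Fri morning→Cruz.
Loads: Rivera 3, Cruz 3, Mendoza 3, Watson 0 — all ≤ 3.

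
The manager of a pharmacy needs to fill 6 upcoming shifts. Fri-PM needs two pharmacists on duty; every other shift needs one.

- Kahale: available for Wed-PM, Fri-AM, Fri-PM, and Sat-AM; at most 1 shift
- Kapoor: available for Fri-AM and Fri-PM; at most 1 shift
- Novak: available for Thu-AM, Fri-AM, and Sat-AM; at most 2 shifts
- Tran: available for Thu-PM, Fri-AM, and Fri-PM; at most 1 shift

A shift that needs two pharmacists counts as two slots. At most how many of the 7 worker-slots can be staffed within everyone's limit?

5

Total capacity across all pharmacists is 1+1+2+1 = 5, and 7 slots are needed, so at most 5 can be filled.
An assignment achieving 5: Wed-PM→Kahale, Thu-AM→Novak, Thu-PM→Tran, Fri-PM→Kapoor, Sat-AM→Novak.
Loads: Kahale 1/1, Kapoor 1/1, Novak 2/2, Tran 1/1.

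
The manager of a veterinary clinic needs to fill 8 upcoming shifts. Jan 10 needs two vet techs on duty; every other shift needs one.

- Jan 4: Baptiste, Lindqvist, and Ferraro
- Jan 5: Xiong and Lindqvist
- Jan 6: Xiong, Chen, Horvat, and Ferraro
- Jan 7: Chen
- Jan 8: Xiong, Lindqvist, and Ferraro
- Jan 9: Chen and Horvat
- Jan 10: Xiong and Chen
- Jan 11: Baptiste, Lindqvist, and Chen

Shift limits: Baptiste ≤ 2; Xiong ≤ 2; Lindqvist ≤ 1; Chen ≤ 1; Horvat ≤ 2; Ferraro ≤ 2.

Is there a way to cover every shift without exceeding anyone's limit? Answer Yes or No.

Total capacity is 10 and 9 slots are needed, so capacity alone doesn't rule it out.
Shifts {Jan 7, Jan 10} need 3 worker-slots in total, but the vet techs available for any of those shifts (Xiong and Chen) can supply at most 2 among them. So no valid schedule exists.

No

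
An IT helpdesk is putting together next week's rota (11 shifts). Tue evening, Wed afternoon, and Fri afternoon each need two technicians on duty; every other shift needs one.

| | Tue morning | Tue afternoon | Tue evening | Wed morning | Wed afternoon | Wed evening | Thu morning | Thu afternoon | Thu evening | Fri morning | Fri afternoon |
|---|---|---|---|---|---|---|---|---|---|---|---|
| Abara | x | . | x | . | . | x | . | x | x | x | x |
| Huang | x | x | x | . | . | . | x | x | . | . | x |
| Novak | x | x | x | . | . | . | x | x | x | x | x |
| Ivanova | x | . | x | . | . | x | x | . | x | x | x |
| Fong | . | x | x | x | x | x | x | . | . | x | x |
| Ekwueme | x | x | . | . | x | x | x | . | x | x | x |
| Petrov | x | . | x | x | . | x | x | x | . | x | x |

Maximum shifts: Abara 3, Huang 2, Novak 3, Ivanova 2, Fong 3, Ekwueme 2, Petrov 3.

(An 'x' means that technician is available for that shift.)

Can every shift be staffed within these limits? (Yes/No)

Wed afternoon can only be covered by Fong and Ekwueme, so that assignment is forced.
One valid schedule: Tue morning→Huang, Tue afternoon→Huang, Tue evening→Novak+Ivanova, Wed morning→Fong, Wed afternoon→Fong+Ekwueme, Wed evening→Abara, Thu morning→Novak, Thu afternoon→Abara, Thu evening→Abara, Fri morning→Novak, Fri afternoon→Ivanova+Fong.
Loads: Abara 3/3, Huang 2/2, Novak 3/3, Ivanova 2/2, Fong 3/3, Ekwueme 1/2, Petrov 0/3 — all within limits.

Yes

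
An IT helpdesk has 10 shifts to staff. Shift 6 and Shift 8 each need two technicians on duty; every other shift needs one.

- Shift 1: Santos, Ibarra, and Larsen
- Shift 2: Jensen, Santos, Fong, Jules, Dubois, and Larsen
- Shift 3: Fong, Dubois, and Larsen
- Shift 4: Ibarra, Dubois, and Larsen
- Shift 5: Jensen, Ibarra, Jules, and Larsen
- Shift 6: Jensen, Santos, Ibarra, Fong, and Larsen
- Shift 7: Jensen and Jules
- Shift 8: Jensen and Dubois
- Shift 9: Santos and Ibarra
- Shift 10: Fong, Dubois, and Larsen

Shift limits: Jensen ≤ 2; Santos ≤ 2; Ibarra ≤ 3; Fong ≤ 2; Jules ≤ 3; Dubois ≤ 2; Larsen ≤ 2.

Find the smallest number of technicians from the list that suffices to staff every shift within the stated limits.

5

12 slots to fill and no one can take more than 3, so at least ⌈12/3⌉ = 4 technicians are needed.
Any 4 technicians together have capacity at most 3+3+2+2 = 10 < 12 slots, so 4 can never suffice.
Jensen, Ibarra, Fong, Jules, and Dubois alone can cover everything: Shift 1→Ibarra, Shift 2→Jules, Shift 3→Fong, Shift 4→Ibarra, Shift 5→Jules, Shift 6→Jensen+Fong, Shift 7→Jules, Shift 8→Jensen+Dubois, Shift 9→Ibarra, Shift 10→Dubois.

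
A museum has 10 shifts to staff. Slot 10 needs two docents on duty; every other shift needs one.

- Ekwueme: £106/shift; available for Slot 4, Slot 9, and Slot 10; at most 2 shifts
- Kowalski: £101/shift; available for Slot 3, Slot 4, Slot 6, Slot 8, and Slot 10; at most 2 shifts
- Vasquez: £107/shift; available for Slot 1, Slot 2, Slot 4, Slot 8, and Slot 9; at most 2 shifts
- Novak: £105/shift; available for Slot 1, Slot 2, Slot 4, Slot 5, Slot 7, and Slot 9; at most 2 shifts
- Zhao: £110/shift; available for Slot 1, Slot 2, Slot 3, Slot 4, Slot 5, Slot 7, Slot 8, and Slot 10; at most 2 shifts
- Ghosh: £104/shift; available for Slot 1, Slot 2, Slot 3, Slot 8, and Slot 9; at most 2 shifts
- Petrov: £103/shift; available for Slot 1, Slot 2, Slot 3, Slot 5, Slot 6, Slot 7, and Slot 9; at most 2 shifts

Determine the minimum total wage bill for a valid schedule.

Picking the cheapest available docent for each shift independently would cost £1126, but that ignores the shift limits.
An optimal schedule: Slot 1→Novak, Slot 2→Novak, Slot 3→Ghosh, Slot 4→Ekwueme, Slot 5→Petrov, Slot 6→Kowalski, Slot 7→Petrov, Slot 8→Ghosh, Slot 9→Vasquez, Slot 10→Kowalski+Ekwueme.
Total: 105 + 105 + 104 + 106 + 103 + 101 + 103 + 104 + 107 + 101 + 106 = £1145.

£1145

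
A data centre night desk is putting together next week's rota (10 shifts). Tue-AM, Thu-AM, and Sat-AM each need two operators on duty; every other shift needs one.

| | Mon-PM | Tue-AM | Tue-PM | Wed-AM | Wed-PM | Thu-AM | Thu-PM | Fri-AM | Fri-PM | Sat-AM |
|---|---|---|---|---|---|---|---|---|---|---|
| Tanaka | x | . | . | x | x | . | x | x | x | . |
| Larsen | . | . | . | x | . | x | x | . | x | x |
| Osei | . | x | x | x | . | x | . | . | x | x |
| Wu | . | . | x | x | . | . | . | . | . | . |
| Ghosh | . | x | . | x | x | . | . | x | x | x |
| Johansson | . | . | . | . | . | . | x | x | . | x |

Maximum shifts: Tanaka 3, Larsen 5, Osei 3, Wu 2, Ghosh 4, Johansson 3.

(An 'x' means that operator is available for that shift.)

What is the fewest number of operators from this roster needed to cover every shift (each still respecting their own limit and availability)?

4

13 slots to fill and no one can take more than 5, so at least ⌈13/5⌉ = 3 operators are needed.
Any 3 operators together have capacity at most 5+4+3 = 12 < 13 slots, so 3 can never suffice.
Tanaka, Larsen, Osei, and Ghosh alone can cover everything: Mon-PM→Tanaka, Tue-AM→Osei+Ghosh, Tue-PM→Osei, Wed-AM→Larsen, Wed-PM→Tanaka, Thu-AM→Larsen+Osei, Thu-PM→Tanaka, Fri-AM→Ghosh, Fri-PM→Larsen, Sat-AM→Larsen+Ghosh.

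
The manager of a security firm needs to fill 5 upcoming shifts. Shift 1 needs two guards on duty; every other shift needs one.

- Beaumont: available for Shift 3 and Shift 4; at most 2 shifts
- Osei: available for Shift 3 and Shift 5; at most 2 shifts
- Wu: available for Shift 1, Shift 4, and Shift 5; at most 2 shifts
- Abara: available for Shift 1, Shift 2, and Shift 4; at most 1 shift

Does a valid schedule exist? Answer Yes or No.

Total capacity is 7 and 6 slots are needed, so capacity alone doesn't rule it out.
Shifts {Shift 1, Shift 2} need 3 worker-slots in total, but the guards available for any of those shifts (Wu and Abara) can supply at most 2 among them. So no valid schedule exists.

No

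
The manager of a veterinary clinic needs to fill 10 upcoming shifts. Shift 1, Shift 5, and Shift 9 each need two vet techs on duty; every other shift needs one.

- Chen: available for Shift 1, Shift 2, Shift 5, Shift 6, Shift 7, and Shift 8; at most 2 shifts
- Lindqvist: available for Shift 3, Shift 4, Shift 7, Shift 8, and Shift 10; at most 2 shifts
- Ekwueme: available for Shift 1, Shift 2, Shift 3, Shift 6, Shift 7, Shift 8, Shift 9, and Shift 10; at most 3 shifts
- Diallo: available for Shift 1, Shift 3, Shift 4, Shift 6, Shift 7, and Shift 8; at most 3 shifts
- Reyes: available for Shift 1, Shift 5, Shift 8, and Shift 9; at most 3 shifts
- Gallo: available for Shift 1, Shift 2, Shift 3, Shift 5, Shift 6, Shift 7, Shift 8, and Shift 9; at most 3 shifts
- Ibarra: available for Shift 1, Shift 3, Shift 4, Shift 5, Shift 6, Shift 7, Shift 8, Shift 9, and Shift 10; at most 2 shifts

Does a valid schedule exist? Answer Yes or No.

One valid schedule: Shift 1→Diallo+Reyes, Shift 2→Chen, Shift 3→Ekwueme, Shift 4→Lindqvist, Shift 5→Reyes+Gallo, Shift 6→Chen, Shift 7→Ekwueme, Shift 8→Diallo, Shift 9→Ekwueme+Reyes, Shift 10→Lindqvist.
Loads: Chen 2/2, Lindqvist 2/2, Ekwueme 3/3, Diallo 2/3, Reyes 3/3, Gallo 1/3, Ibarra 0/2 — all within limits.

Yes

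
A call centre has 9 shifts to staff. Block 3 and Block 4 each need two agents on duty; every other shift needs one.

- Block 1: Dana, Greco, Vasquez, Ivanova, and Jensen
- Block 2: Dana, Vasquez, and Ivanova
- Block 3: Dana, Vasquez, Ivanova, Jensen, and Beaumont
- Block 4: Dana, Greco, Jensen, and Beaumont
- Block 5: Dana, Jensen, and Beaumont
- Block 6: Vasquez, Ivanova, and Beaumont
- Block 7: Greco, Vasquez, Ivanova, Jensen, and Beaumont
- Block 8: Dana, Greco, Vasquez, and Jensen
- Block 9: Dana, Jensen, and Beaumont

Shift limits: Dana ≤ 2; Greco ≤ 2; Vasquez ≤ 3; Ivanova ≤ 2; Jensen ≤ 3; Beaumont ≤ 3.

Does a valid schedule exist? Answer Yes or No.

Yes

One valid schedule: Block 1→Greco, Block 2→Dana, Block 3→Vasquez+Ivanova, Block 4→Jensen+Beaumont, Block 5→Dana, Block 6→Vasquez, Block 7→Vasquez, Block 8→Greco, Block 9→Jensen.
Loads: Dana 2/2, Greco 2/2, Vasquez 3/3, Ivanova 1/2, Jensen 2/3, Beaumont 1/3 — all within limits.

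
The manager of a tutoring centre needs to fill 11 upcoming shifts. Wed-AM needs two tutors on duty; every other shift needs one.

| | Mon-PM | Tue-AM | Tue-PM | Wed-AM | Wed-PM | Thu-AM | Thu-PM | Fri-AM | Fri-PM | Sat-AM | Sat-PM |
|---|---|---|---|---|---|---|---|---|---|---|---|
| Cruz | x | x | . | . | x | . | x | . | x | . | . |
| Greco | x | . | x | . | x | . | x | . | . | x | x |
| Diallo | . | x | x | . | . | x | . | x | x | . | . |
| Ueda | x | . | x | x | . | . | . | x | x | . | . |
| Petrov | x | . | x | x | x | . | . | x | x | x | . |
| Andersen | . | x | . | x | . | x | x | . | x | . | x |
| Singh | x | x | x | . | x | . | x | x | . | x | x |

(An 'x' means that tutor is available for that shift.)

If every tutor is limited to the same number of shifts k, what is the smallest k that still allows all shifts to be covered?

With 7 tutors and 12 worker-slots to fill, someone must work at least ⌈12/7⌉ = 2 shifts, so k ≥ 2.
k = 2 works: Mon-PM→Ueda, Tue-AM→Cruz, Tue-PM→Petrov, Wed-AM→Ueda+Petrov, Wed-PM→Cruz, Thu-AM→Diallo, Thu-PM→Andersen, Fri-AM→Diallo, Fri-PM→Andersen, Sat-AM→Greco, Sat-PM→Greco.
Loads: Cruz 2, Greco 2, Diallo 2, Ueda 2, Petrov 2, Andersen 2, Singh 0 — all ≤ 2.

2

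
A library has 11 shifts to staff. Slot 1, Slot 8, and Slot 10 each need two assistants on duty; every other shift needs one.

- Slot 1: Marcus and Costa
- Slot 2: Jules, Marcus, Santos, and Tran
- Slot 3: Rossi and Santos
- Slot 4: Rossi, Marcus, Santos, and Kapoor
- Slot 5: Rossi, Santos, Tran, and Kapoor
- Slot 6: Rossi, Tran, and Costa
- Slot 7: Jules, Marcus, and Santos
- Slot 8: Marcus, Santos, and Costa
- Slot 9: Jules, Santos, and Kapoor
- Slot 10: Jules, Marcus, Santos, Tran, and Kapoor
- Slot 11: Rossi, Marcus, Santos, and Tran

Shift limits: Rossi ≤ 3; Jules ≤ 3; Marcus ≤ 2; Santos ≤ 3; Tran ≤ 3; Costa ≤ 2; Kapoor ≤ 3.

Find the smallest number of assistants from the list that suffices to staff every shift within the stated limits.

6

14 slots to fill and no one can take more than 3, so at least ⌈14/3⌉ = 5 assistants are needed.
No set of 5 assistants can cover every shift (each such set leaves at least one shift with no one available or exceeds a cap).
Rossi, Jules, Marcus, Santos, Tran, and Costa alone can cover everything: Slot 1→Marcus+Costa, Slot 2→Jules, Slot 3→Rossi, Slot 4→Rossi, Slot 5→Rossi, Slot 6→Tran, Slot 7→Jules, Slot 8→Marcus+Santos, Slot 9→Jules, Slot 10→Santos+Tran, Slot 11→Santos.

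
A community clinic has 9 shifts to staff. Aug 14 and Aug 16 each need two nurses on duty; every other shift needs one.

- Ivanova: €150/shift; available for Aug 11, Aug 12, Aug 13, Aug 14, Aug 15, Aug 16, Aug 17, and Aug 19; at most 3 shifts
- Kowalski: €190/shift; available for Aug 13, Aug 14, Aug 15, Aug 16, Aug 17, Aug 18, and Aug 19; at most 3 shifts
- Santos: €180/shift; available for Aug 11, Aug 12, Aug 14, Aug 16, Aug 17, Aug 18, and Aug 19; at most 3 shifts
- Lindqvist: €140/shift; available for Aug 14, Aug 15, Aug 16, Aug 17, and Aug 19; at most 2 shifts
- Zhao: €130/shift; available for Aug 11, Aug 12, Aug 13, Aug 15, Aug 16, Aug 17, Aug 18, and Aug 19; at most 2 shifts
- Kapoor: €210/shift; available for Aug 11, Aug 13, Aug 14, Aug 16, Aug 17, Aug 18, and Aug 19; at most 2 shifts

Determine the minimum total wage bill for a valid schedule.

Picking the cheapest available nurse for each shift independently would cost €1470, but that ignores the shift limits.
An optimal schedule: Aug 11→Zhao, Aug 12→Zhao, Aug 13→Ivanova, Aug 14→Ivanova+Santos, Aug 15→Lindqvist, Aug 16→Santos+Kowalski, Aug 17→Lindqvist, Aug 18→Santos, Aug 19→Ivanova.
Total: 130 + 130 + 150 + 150 + 180 + 140 + 180 + 190 + 140 + 180 + 150 = €1720.

€1720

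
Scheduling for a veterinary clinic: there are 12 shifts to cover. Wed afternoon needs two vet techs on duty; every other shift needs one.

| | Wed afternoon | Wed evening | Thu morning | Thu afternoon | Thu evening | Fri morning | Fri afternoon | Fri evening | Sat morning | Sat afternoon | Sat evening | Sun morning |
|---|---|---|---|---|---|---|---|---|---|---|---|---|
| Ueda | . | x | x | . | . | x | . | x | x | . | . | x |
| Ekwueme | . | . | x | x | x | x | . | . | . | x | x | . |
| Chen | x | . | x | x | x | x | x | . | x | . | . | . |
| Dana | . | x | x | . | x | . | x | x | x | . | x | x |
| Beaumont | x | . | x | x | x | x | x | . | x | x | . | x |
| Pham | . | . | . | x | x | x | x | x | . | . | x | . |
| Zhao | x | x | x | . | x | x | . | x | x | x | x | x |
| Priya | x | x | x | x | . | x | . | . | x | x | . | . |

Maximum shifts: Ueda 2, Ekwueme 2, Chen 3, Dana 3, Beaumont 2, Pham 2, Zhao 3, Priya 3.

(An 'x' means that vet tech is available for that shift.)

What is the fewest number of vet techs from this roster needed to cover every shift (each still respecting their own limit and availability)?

13 slots to fill and no one can take more than 3, so at least ⌈13/3⌉ = 5 vet techs are needed.
Ueda, Ekwueme, Chen, Dana, and Zhao alone can cover everything: Wed afternoon→Chen+Zhao, Wed evening→Ueda, Thu morning→Zhao, Thu afternoon→Ekwueme, Thu evening→Chen, Fri morning→Zhao, Fri afternoon→Chen, Fri evening→Ueda, Sat morning→Dana, Sat afternoon→Ekwueme, Sat evening→Dana, Sun morning→Dana.

5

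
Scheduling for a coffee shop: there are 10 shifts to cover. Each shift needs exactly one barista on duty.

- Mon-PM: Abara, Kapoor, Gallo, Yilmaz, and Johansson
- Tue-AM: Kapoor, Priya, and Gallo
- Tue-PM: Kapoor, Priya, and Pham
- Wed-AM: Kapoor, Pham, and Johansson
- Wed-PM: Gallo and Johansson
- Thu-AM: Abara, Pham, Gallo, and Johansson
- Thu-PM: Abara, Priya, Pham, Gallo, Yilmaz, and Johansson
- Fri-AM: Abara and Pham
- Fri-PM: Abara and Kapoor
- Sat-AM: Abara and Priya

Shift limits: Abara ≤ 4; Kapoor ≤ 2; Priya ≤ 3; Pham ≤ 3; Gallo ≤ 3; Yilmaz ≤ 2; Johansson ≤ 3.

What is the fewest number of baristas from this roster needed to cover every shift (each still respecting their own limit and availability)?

3

10 slots to fill and no one can take more than 4, so at least ⌈10/4⌉ = 3 baristas are needed.
Abara, Priya, and Johansson alone can cover everything: Mon-PM→Abara, Tue-AM→Priya, Tue-PM→Priya, Wed-AM→Johansson, Wed-PM→Johansson, Thu-AM→Abara, Thu-PM→Johansson, Fri-AM→Abara, Fri-PM→Abara, Sat-AM→Priya.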